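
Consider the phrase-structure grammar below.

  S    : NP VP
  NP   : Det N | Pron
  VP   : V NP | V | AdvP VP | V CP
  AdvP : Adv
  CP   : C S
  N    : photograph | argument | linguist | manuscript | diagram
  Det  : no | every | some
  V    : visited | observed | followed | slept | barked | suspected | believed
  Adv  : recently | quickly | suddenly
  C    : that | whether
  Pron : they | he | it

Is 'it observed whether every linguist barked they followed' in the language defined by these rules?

For S → NP VP, the only prefix that parses as NP is 'it', but the remainder 'observed whether every linguist barked they followed' is not a VP under these rules.

Ungrammatical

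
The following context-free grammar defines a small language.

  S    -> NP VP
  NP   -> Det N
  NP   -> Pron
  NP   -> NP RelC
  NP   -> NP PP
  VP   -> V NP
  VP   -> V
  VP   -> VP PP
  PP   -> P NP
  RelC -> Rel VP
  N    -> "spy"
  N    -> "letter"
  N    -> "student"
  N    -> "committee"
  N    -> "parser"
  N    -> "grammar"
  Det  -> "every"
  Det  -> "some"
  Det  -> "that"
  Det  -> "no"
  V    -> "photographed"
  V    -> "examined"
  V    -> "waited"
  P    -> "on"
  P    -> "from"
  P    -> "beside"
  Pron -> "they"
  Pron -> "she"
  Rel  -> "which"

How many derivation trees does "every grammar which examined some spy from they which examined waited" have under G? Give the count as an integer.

7

Two of the 7 distinct bracketings:
[S [NP [NP [Det every] [N grammar]] [RelC [Rel which] [VP [V examined] [NP [NP [NP [Det some] [N spy]] [PP [P from] [NP [Pron they]]]] [RelC [Rel which] [VP [V examined]]]]]]] [VP [V waited]]]
[S [NP [NP [Det every] [N grammar]] [RelC [Rel which] [VP [V examined] [NP [NP [Det some] [N spy]] [PP [P from] [NP [NP [Pron they]] [RelC [Rel which] [VP [V examined]]]]]]]]] [VP [V waited]]]
The trees differ in how a recursive rule is bracketed over the same span.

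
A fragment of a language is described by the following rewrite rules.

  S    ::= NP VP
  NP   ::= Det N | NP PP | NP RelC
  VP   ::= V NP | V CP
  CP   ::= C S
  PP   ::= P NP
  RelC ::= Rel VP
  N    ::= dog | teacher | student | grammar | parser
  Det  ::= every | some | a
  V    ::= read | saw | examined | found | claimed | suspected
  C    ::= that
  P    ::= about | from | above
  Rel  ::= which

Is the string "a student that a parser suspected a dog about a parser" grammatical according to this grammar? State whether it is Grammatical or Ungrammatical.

Ungrammatical

An N word can never sit immediately before a C word in any string this grammar generates, so the substring 'student that' rules out a derivation.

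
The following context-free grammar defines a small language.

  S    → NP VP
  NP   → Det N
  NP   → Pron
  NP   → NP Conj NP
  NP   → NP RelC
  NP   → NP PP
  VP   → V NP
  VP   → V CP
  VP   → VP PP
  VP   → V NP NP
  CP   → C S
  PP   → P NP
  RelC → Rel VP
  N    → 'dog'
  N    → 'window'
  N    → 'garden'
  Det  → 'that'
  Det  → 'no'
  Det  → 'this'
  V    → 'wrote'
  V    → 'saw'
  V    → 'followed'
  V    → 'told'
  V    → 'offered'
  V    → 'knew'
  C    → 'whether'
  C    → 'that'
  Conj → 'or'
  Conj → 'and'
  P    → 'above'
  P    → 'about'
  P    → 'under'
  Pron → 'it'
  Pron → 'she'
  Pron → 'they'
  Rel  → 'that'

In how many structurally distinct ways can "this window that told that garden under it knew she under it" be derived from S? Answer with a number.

6

Two of the 6 distinct bracketings:
[S [NP [NP [Det this] [N window]] [RelC [Rel that] [VP [V told] [NP [NP [Det that] [N garden]] [PP [P under] [NP [Pron it]]]]]]] [VP [V knew] [NP [NP [Pron she]] [PP [P under] [NP [Pron it]]]]]]
[S [NP [NP [Det this] [N window]] [RelC [Rel that] [VP [V told] [NP [NP [Det that] [N garden]] [PP [P under] [NP [Pron it]]]]]]] [VP [VP [V knew] [NP [Pron she]]] [PP [P under] [NP [Pron it]]]]]
The difference turns on whether VP → VP PP is used at the relevant span, versus an alternative expansion of VP.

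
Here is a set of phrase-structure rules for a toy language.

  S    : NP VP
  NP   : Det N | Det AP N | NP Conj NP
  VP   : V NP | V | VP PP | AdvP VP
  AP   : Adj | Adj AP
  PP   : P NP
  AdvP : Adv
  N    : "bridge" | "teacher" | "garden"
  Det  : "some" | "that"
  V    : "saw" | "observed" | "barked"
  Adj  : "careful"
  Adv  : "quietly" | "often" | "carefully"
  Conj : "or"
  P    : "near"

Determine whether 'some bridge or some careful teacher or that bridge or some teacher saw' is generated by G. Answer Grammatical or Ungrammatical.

[S [NP [NP [Det some] [N bridge]] [Conj or] [NP [NP [Det some] [AP [Adj careful]] [N teacher]] [Conj or] [NP [NP [Det that] [N bridge]] [Conj or] [NP [Det some] [N teacher]]]]] [VP [V saw]]]
Each bracket corresponds to one application of a listed rule, so the string is derivable from S.

Grammatical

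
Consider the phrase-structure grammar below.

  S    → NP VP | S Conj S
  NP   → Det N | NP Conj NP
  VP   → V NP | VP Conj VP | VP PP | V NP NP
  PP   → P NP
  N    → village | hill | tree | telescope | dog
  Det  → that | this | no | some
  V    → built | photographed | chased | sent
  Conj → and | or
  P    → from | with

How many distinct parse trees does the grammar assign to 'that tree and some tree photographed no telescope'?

[S [NP [NP [Det that] [N tree]] [Conj and] [NP [Det some] [N tree]]] [VP [V photographed] [NP [Det no] [N telescope]]]]
No rule offers an alternative attachment or grouping for any span, so this is the only derivation.

1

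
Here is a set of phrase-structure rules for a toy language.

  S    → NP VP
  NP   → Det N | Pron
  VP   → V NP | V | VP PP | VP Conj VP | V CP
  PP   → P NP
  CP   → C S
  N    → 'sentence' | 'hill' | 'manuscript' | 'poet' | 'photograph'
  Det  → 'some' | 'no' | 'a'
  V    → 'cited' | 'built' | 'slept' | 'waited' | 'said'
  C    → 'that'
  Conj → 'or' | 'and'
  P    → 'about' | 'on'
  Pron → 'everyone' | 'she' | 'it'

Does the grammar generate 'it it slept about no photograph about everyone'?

A Pron word can never sit immediately before a Pron word in any string this grammar generates, so the substring 'it it' rules out a derivation.

Ungrammatical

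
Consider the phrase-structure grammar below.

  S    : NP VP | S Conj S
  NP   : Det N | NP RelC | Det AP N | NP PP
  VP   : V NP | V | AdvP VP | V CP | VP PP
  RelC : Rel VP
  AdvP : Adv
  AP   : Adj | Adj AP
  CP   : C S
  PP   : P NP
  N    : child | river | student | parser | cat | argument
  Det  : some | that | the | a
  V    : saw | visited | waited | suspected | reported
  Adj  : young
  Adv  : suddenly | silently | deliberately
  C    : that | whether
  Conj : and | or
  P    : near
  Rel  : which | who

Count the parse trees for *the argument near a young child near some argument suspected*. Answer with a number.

2

The two bracketings:
[S [NP [NP [Det the] [N argument]] [PP [P near] [NP [NP [Det a] [AP [Adj young]] [N child]] [PP [P near] [NP [Det some] [N argument]]]]]] [VP [V suspected]]]
[S [NP [NP [NP [Det the] [N argument]] [PP [P near] [NP [Det a] [AP [Adj young]] [N child]]]] [PP [P near] [NP [Det some] [N argument]]]] [VP [V suspected]]]
The trees differ in how a recursive rule is bracketed over the same span.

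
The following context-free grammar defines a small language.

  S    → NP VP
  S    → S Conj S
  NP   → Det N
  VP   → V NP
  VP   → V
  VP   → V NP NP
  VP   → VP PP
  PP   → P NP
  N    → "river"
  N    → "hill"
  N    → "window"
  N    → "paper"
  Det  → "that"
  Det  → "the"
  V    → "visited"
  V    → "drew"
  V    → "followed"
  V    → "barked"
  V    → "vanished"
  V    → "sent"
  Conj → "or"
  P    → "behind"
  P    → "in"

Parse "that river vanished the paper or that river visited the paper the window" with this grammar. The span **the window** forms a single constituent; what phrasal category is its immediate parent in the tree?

[S [S [NP [Det that] [N river]] [VP [V vanished] [NP [Det the] [N paper]]]] [Conj or] [S [NP [Det that] [N river]] [VP [V visited] [NP [Det the] [N paper]] [NP [Det the] [N window]]]]]
The span 'the window' is the NP node built by NP → Det N.
Its mother is the VP built by VP → V NP NP.

VP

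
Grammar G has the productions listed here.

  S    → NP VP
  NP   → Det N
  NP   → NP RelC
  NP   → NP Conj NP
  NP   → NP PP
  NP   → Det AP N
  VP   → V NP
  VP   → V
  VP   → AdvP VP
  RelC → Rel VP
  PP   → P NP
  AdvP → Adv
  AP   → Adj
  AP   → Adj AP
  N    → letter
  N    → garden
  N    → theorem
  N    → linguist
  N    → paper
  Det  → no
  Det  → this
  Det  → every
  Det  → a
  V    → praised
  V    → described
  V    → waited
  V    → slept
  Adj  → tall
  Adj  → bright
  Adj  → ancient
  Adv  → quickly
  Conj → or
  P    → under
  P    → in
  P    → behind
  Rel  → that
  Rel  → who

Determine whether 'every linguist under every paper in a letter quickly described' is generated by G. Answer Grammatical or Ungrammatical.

Grammatical

S
  NP
    NP
      Det: every
      N: linguist
    PP
      P: under
      NP
        NP
          Det: every
          N: paper
        PP
          P: in
          NP
            Det: a
            N: letter
  VP
    AdvP
      Adv: quickly
    VP
      V: described
Every word is introduced by a lexical rule and the phrasal rules combine the resulting categories into a single S.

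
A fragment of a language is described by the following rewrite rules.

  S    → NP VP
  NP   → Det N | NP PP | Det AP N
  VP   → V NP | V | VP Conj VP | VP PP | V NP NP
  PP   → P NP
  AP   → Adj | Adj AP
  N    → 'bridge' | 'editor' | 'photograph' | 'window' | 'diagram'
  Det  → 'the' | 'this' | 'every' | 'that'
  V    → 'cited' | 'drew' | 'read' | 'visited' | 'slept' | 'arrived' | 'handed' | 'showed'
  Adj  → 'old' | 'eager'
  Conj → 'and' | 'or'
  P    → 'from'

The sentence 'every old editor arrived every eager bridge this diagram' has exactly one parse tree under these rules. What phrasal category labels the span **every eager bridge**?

S
  NP
    Det: every
    AP
      Adj: old
    N: editor
  VP
    V: arrived
    NP
      Det: every
      AP
        Adj: eager
      N: bridge
    NP
      Det: this
      N: diagram
The span 'every eager bridge' is the NP node built by NP → Det AP N.

NP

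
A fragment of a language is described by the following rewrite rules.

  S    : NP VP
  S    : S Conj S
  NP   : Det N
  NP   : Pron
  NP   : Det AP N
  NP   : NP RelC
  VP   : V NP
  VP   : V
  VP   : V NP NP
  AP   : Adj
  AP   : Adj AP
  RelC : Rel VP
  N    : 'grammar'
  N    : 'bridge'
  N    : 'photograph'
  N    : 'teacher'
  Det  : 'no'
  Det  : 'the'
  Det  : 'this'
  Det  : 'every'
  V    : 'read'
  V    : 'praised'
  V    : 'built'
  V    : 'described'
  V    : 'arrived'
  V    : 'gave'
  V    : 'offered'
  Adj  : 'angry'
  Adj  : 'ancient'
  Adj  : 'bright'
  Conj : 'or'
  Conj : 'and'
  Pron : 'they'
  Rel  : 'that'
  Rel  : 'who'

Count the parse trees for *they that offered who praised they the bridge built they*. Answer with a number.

[S [NP [NP [NP [Pron they]] [RelC [Rel that] [VP [V offered]]]] [RelC [Rel who] [VP [V praised] [NP [Pron they]] [NP [Det the] [N bridge]]]]] [VP [V built] [NP [Pron they]]]]
No rule offers an alternative attachment or grouping for any span, so this is the only derivation.

1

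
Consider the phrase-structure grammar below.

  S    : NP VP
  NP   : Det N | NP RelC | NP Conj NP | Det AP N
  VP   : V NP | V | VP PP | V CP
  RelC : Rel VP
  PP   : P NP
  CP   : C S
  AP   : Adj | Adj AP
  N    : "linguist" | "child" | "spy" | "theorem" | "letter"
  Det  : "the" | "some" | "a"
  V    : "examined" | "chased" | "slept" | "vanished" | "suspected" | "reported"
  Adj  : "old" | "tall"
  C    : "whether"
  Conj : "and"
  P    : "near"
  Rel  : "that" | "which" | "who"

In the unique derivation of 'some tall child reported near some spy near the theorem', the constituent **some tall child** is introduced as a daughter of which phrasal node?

S

[S [NP [Det some] [AP [Adj tall]] [N child]] [VP [VP [VP [V reported]] [PP [P near] [NP [Det some] [N spy]]]] [PP [P near] [NP [Det the] [N theorem]]]]]
The span 'some tall child' is the NP node built by NP → Det AP N.
Its mother is the S built by S → NP VP.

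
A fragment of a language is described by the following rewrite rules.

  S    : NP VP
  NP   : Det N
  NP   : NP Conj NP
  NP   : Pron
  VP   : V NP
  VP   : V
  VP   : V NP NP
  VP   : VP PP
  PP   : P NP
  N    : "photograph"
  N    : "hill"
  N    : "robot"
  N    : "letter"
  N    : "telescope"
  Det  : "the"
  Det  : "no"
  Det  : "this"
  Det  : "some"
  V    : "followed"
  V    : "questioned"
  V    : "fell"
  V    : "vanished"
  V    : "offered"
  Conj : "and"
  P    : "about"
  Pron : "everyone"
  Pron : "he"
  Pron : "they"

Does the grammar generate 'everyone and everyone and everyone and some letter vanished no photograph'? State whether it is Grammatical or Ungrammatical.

Grammatical

S
  NP
    NP
      Pron: everyone
    Conj: and
    NP
      NP
        Pron: everyone
      Conj: and
      NP
        NP
          Pron: everyone
        Conj: and
        NP
          Det: some
          N: letter
  VP
    V: vanished
    NP
      Det: no
      N: photograph
Each bracket corresponds to one application of a listed rule, so the string is derivable from S.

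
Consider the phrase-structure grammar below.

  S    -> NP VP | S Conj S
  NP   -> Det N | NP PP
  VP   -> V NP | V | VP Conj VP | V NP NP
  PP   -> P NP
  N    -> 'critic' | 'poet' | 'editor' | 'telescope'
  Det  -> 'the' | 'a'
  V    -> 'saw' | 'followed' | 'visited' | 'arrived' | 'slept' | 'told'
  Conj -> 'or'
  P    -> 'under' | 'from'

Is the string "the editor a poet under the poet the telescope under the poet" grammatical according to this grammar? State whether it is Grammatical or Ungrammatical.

For S → NP VP, the only prefix that parses as NP is 'the editor', but the remainder 'a poet under the poet the telescope under the poet' is not a VP under these rules. The alternative S rule S → S Conj S likewise has no satisfying split.

Ungrammatical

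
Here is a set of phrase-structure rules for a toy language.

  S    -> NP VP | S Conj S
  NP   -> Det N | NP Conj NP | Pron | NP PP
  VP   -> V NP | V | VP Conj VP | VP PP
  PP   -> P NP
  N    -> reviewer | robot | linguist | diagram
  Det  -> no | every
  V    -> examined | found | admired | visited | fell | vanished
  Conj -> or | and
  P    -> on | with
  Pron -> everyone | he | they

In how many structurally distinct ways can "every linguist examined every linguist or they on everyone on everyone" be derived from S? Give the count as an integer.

9

Two of the 9 distinct bracketings:
[S [NP [Det every] [N linguist]] [VP [V examined] [NP [NP [Det every] [N linguist]] [Conj or] [NP [NP [Pron they]] [PP [P on] [NP [NP [Pron everyone]] [PP [P on] [NP [Pron everyone]]]]]]]]]
[S [NP [Det every] [N linguist]] [VP [V examined] [NP [NP [Det every] [N linguist]] [Conj or] [NP [NP [NP [Pron they]] [PP [P on] [NP [Pron everyone]]]] [PP [P on] [NP [Pron everyone]]]]]]]
The trees differ in how a recursive rule is bracketed over the same span.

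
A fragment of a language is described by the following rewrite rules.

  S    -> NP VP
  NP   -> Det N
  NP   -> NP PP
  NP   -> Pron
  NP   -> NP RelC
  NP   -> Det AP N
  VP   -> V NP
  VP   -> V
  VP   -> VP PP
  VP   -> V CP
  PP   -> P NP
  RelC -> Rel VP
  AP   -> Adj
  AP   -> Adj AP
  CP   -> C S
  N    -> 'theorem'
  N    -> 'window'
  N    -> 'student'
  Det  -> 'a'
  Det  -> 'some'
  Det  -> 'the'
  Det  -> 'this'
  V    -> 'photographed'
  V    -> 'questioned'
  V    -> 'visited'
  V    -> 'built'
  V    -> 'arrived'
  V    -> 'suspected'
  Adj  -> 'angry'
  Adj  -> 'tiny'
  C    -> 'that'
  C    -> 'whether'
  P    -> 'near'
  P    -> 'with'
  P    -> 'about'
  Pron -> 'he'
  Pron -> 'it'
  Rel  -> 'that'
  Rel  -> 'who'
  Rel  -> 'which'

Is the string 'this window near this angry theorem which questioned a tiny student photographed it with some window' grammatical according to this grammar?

[S [NP [NP [Det this] [N window]] [PP [P near] [NP [NP [Det this] [AP [Adj angry]] [N theorem]] [RelC [Rel which] [VP [V questioned] [NP [Det a] [AP [Adj tiny]] [N student]]]]]]] [VP [V photographed] [NP [NP [Pron it]] [PP [P with] [NP [Det some] [N window]]]]]]
Every word is introduced by a lexical rule and the phrasal rules combine the resulting categories into a single S.

Grammatical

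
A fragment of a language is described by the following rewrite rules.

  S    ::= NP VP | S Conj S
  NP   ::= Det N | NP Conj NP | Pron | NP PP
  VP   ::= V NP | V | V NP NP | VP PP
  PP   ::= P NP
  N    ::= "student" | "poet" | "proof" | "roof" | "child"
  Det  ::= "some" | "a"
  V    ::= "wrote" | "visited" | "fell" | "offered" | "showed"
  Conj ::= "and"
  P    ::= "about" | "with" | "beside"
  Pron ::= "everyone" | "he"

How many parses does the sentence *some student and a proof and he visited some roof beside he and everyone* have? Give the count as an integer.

Two of the 6 distinct bracketings:
[S [NP [NP [Det some] [N student]] [Conj and] [NP [NP [Det a] [N proof]] [Conj and] [NP [Pron he]]]] [VP [V visited] [NP [NP [NP [Det some] [N roof]] [PP [P beside] [NP [Pron he]]]] [Conj and] [NP [Pron everyone]]]]]
[S [NP [NP [Det some] [N student]] [Conj and] [NP [NP [Det a] [N proof]] [Conj and] [NP [Pron he]]]] [VP [V visited] [NP [NP [Det some] [N roof]] [PP [P beside] [NP [NP [Pron he]] [Conj and] [NP [Pron everyone]]]]]]]
The trees differ in how a recursive rule is bracketed over the same span.

6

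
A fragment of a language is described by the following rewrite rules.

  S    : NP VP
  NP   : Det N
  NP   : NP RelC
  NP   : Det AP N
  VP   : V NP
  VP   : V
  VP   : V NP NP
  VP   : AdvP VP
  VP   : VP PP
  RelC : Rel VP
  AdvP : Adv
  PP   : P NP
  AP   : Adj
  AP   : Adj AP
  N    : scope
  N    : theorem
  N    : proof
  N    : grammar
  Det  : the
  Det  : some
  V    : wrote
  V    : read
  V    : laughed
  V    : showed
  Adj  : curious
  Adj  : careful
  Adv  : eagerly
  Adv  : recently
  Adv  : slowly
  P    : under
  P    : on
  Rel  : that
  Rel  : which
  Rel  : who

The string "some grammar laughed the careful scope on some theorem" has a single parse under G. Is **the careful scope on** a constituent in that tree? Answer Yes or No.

No

[S [NP [Det some] [N grammar]] [VP [VP [V laughed] [NP [Det the] [AP [Adj careful]] [N scope]]] [PP [P on] [NP [Det some] [N theorem]]]]]
The smallest constituent containing 'the careful scope on' is the VP spanning 'laughed the careful scope on some theorem'; no single node in the tree dominates exactly the given words.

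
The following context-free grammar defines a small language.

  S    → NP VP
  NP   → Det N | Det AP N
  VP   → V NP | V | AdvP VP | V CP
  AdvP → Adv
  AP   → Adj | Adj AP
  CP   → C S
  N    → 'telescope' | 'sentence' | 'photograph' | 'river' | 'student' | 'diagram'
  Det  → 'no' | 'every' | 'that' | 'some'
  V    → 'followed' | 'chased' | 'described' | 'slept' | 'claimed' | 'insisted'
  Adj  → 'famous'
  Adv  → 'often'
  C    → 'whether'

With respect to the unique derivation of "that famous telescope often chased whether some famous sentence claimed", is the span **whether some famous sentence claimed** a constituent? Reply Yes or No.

[S [NP [Det that] [AP [Adj famous]] [N telescope]] [VP [AdvP [Adv often]] [VP [V chased] [CP [C whether] [S [NP [Det some] [AP [Adj famous]] [N sentence]] [VP [V claimed]]]]]]]
The words 'whether some famous sentence claimed' are exhaustively dominated by a single CP node (built by CP → C S), so they form a constituent.

Yes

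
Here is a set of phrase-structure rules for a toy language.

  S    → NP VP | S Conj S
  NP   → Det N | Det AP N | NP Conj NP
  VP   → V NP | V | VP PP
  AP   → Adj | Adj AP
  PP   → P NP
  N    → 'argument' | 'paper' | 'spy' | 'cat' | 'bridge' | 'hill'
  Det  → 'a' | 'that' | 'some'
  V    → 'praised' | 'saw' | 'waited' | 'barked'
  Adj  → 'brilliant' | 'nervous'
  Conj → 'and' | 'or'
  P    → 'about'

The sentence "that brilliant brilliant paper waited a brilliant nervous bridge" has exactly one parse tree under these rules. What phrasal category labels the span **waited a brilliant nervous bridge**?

VP

S
  NP
    Det: that
    AP
      Adj: brilliant
      AP
        Adj: brilliant
    N: paper
  VP
    V: waited
    NP
      Det: a
      AP
        Adj: brilliant
        AP
          Adj: nervous
      N: bridge
The span 'waited a brilliant nervous bridge' is the VP node built by VP → V NP.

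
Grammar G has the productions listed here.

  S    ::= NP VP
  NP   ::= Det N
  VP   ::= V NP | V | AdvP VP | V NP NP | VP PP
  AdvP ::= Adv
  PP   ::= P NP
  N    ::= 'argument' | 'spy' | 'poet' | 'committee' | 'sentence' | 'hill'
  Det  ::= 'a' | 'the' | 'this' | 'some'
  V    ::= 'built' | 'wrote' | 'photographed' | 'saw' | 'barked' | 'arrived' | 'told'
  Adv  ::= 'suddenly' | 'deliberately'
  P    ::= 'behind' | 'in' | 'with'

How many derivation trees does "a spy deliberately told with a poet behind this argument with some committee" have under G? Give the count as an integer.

4

Two of the 4 distinct bracketings:
[S [NP [Det a] [N spy]] [VP [AdvP [Adv deliberately]] [VP [VP [VP [VP [V told]] [PP [P with] [NP [Det a] [N poet]]]] [PP [P behind] [NP [Det this] [N argument]]]] [PP [P with] [NP [Det some] [N committee]]]]]]
[S [NP [Det a] [N spy]] [VP [VP [AdvP [Adv deliberately]] [VP [VP [VP [V told]] [PP [P with] [NP [Det a] [N poet]]]] [PP [P behind] [NP [Det this] [N argument]]]]] [PP [P with] [NP [Det some] [N committee]]]]]
The trees differ in how a recursive rule is bracketed over the same span.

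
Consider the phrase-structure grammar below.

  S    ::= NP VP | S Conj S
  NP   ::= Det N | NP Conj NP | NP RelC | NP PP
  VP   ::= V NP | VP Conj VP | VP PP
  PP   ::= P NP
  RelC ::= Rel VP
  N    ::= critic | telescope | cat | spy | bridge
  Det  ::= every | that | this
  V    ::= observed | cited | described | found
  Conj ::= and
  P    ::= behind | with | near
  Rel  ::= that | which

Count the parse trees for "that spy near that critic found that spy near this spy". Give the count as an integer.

2

The two bracketings:
[S [NP [NP [Det that] [N spy]] [PP [P near] [NP [Det that] [N critic]]]] [VP [V found] [NP [NP [Det that] [N spy]] [PP [P near] [NP [Det this] [N spy]]]]]]
[S [NP [NP [Det that] [N spy]] [PP [P near] [NP [Det that] [N critic]]]] [VP [VP [V found] [NP [Det that] [N spy]]] [PP [P near] [NP [Det this] [N spy]]]]]
The difference turns on whether VP → VP PP is used at the relevant span, versus an alternative expansion of VP.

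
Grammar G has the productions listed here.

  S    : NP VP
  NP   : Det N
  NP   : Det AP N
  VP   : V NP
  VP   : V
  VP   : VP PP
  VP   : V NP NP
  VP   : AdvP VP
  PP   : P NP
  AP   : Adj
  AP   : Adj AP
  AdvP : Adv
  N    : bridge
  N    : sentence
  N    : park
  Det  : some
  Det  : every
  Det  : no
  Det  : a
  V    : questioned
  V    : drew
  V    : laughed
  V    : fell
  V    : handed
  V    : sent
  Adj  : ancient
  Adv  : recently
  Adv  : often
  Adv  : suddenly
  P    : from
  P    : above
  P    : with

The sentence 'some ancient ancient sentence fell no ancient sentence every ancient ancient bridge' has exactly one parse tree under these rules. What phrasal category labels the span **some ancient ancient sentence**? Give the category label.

NP

S
  NP
    Det: some
    AP
      Adj: ancient
      AP
        Adj: ancient
    N: sentence
  VP
    V: fell
    NP
      Det: no
      AP
        Adj: ancient
      N: sentence
    NP
      Det: every
      AP
        Adj: ancient
        AP
          Adj: ancient
      N: bridge
The span 'some ancient ancient sentence' is the NP node built by NP → Det AP N.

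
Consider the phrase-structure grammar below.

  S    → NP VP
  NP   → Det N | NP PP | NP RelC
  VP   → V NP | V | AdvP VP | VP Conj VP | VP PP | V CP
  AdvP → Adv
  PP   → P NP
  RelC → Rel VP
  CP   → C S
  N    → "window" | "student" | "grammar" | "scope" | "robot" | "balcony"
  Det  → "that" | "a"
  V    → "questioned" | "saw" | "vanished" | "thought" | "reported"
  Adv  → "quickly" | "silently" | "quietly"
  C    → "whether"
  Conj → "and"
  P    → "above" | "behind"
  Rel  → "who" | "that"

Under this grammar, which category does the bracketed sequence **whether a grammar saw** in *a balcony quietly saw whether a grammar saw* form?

CP

S
  NP
    Det: a
    N: balcony
  VP
    AdvP
      Adv: quietly
    VP
      V: saw
      CP
        C: whether
        S
          NP
            Det: a
            N: grammar
          VP
            V: saw
The span 'whether a grammar saw' is the CP node built by CP → C S.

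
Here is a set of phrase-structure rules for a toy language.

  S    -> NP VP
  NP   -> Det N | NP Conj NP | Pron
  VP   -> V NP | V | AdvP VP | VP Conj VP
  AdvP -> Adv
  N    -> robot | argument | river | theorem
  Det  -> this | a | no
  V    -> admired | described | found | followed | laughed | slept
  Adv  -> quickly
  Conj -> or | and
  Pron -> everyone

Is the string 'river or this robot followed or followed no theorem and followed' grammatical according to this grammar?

For S → NP VP, no prefix of the string parses as an NP.

Ungrammatical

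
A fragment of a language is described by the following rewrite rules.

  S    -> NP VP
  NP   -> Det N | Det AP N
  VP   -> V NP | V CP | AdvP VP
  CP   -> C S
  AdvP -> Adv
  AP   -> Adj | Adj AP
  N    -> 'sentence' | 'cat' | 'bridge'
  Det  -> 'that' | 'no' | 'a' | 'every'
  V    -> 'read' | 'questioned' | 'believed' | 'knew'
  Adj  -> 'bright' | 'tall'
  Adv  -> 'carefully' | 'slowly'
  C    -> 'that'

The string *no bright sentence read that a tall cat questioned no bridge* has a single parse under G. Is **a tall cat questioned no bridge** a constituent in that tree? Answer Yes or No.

Yes

[S [NP [Det no] [AP [Adj bright]] [N sentence]] [VP [V read] [CP [C that] [S [NP [Det a] [AP [Adj tall]] [N cat]] [VP [V questioned] [NP [Det no] [N bridge]]]]]]]
The words 'a tall cat questioned no bridge' are exhaustively dominated by a single S node (built by S → NP VP), so they form a constituent.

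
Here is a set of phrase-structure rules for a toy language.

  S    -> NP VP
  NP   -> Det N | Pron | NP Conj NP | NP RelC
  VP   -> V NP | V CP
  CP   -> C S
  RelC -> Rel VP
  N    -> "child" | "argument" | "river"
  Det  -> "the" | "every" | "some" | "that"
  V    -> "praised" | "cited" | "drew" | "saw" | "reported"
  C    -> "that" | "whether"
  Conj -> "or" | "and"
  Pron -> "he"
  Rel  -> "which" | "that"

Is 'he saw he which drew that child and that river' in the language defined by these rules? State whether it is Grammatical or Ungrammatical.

Grammatical

[S [NP [Pron he]] [VP [V saw] [NP [NP [NP [Pron he]] [RelC [Rel which] [VP [V drew] [NP [Det that] [N child]]]]] [Conj and] [NP [Det that] [N river]]]]]
The bracketing above is licensed at every node by one of the given productions, with S at the root.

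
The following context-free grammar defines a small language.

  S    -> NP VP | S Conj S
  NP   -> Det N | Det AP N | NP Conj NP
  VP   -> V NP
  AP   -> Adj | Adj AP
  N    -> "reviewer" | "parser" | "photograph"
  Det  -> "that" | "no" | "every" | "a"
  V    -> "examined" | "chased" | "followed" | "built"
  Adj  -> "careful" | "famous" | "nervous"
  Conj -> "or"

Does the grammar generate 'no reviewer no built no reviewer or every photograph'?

An N word can never sit immediately before a Det word in any string this grammar generates, so the substring 'reviewer no' rules out a derivation.

Ungrammatical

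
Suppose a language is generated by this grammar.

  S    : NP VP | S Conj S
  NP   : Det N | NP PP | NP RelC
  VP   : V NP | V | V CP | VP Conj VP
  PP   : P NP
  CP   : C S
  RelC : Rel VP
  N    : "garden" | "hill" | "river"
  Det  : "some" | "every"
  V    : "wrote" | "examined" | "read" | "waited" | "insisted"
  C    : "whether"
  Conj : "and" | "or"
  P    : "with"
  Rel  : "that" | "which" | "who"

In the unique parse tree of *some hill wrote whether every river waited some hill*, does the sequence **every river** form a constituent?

Yes

[S [NP [Det some] [N hill]] [VP [V wrote] [CP [C whether] [S [NP [Det every] [N river]] [VP [V waited] [NP [Det some] [N hill]]]]]]]
The words 'every river' are exhaustively dominated by a single NP node (built by NP → Det N), so they form a constituent.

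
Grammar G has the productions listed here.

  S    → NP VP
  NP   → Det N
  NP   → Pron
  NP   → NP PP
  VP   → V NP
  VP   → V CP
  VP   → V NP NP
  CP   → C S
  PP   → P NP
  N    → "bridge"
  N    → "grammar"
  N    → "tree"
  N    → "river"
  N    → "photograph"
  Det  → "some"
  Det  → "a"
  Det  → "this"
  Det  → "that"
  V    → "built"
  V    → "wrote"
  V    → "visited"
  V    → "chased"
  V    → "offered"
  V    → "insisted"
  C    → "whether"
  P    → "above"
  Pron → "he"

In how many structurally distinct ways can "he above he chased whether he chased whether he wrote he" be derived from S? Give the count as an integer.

1

[S [NP [NP [Pron he]] [PP [P above] [NP [Pron he]]]] [VP [V chased] [CP [C whether] [S [NP [Pron he]] [VP [V chased] [CP [C whether] [S [NP [Pron he]] [VP [V wrote] [NP [Pron he]]]]]]]]]]
No rule offers an alternative attachment or grouping for any span, so this is the only derivation.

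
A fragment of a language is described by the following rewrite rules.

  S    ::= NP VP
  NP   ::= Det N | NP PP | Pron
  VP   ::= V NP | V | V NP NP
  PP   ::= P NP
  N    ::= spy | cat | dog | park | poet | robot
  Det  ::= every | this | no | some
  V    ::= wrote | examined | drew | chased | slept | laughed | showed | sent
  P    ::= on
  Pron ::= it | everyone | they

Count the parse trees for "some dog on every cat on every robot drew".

2

The two bracketings:
[S [NP [NP [Det some] [N dog]] [PP [P on] [NP [NP [Det every] [N cat]] [PP [P on] [NP [Det every] [N robot]]]]]] [VP [V drew]]]
[S [NP [NP [NP [Det some] [N dog]] [PP [P on] [NP [Det every] [N cat]]]] [PP [P on] [NP [Det every] [N robot]]]] [VP [V drew]]]
The trees differ in how a recursive rule is bracketed over the same span.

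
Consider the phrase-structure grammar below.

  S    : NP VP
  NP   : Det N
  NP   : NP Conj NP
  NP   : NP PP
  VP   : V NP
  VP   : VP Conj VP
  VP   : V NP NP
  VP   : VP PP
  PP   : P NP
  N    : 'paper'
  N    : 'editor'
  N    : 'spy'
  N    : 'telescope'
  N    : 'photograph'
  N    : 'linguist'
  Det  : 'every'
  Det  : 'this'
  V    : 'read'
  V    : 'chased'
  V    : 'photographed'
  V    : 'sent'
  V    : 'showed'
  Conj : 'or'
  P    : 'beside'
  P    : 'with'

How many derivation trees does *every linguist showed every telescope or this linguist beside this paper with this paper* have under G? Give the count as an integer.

9

Two of the 9 distinct bracketings:
[S [NP [Det every] [N linguist]] [VP [V showed] [NP [NP [Det every] [N telescope]] [Conj or] [NP [NP [Det this] [N linguist]] [PP [P beside] [NP [NP [Det this] [N paper]] [PP [P with] [NP [Det this] [N paper]]]]]]]]]
[S [NP [Det every] [N linguist]] [VP [V showed] [NP [NP [Det every] [N telescope]] [Conj or] [NP [NP [NP [Det this] [N linguist]] [PP [P beside] [NP [Det this] [N paper]]]] [PP [P with] [NP [Det this] [N paper]]]]]]]
The trees differ in how a recursive rule is bracketed over the same span.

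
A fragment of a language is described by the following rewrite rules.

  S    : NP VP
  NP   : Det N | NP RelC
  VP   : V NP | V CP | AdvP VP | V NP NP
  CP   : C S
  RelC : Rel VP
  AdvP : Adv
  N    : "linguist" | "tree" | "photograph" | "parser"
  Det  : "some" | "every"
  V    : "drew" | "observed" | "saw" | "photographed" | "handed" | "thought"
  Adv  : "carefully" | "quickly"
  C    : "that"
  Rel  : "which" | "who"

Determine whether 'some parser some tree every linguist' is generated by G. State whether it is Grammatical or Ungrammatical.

Ungrammatical

For S → NP VP, the only prefix that parses as NP is 'some parser', but the remainder 'some tree every linguist' is not a VP under these rules.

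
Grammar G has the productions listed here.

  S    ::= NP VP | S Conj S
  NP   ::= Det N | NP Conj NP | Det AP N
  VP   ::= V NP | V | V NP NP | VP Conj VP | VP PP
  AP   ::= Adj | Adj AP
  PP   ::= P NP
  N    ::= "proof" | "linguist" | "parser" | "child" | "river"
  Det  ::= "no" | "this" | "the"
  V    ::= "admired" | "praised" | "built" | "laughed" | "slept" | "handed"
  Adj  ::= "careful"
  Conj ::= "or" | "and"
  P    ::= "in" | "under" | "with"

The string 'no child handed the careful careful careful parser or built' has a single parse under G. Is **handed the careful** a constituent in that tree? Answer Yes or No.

No

[S [NP [Det no] [N child]] [VP [VP [V handed] [NP [Det the] [AP [Adj careful] [AP [Adj careful] [AP [Adj careful]]]] [N parser]]] [Conj or] [VP [V built]]]]
The smallest constituent containing 'handed the careful' is the VP spanning 'handed the careful careful careful parser'; no single node in the tree dominates exactly the given words.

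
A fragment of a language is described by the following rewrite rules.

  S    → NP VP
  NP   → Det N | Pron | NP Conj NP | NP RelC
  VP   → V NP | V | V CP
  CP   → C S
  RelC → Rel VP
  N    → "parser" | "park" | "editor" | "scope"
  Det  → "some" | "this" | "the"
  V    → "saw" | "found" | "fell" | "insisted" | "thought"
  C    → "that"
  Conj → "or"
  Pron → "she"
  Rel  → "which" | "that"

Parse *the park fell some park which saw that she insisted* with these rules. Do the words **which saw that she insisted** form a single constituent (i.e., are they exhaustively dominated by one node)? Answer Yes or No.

[S [NP [Det the] [N park]] [VP [V fell] [NP [NP [Det some] [N park]] [RelC [Rel which] [VP [V saw] [CP [C that] [S [NP [Pron she]] [VP [V insisted]]]]]]]]]
The words 'which saw that she insisted' are exhaustively dominated by a single RelC node (built by RelC → Rel VP), so they form a constituent.

Yes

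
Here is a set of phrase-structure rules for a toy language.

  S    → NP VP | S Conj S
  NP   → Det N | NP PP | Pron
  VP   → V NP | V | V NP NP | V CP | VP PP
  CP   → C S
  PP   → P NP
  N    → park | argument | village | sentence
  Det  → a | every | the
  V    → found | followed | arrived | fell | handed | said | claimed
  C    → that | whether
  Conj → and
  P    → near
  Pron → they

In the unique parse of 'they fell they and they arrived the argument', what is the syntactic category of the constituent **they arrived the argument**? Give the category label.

S

S
  S
    NP
      Pron: they
    VP
      V: fell
      NP
        Pron: they
  Conj: and
  S
    NP
      Pron: they
    VP
      V: arrived
      NP
        Det: the
        N: argument
The span 'they arrived the argument' is the S node built by S → NP VP.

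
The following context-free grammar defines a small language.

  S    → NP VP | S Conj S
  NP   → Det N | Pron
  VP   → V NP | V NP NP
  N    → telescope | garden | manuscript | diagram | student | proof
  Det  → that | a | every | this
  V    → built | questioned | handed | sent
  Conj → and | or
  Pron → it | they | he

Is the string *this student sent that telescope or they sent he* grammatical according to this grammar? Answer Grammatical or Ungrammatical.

Grammatical

S
  S
    NP
      Det: this
      N: student
    VP
      V: sent
      NP
        Det: that
        N: telescope
  Conj: or
  S
    NP
      Pron: they
    VP
      V: sent
      NP
        Pron: he
Every word is introduced by a lexical rule and the phrasal rules combine the resulting categories into a single S.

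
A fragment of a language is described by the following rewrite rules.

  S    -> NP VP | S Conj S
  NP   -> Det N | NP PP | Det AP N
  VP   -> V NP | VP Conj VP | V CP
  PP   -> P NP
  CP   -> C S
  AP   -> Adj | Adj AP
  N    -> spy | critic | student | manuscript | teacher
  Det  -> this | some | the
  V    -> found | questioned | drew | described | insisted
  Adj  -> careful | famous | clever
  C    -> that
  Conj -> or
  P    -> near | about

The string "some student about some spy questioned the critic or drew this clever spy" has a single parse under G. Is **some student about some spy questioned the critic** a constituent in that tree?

No

[S [NP [NP [Det some] [N student]] [PP [P about] [NP [Det some] [N spy]]]] [VP [VP [V questioned] [NP [Det the] [N critic]]] [Conj or] [VP [V drew] [NP [Det this] [AP [Adj clever]] [N spy]]]]]
The smallest constituent containing 'some student about some spy questioned the critic' is the S spanning 'some student about some spy questioned the critic or drew this clever spy'; no single node in the tree dominates exactly the given words.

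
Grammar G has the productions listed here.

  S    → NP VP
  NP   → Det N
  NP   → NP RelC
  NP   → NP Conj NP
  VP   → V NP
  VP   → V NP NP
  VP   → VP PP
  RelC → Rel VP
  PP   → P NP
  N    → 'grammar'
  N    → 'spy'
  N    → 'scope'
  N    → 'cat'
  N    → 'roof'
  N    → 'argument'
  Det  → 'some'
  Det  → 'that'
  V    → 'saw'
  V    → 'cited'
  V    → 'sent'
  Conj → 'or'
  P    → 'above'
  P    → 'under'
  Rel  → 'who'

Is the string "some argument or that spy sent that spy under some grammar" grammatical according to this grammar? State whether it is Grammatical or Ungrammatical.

S
  NP
    NP
      Det: some
      N: argument
    Conj: or
    NP
      Det: that
      N: spy
  VP
    VP
      V: sent
      NP
        Det: that
        N: spy
    PP
      P: under
      NP
        Det: some
        N: grammar
The bracketing above is licensed at every node by one of the given productions, with S at the root.

Grammatical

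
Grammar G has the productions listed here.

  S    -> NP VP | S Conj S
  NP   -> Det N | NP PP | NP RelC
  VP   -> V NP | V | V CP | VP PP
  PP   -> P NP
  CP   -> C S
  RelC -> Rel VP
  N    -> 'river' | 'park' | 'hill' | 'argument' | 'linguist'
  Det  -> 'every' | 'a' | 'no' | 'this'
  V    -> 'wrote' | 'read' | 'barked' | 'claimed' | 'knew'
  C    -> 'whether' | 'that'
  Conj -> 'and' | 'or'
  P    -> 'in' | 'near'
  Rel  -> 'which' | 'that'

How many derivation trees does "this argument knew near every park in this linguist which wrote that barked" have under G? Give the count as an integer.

Two of the 4 distinct bracketings:
[S [NP [Det this] [N argument]] [VP [VP [V knew]] [PP [P near] [NP [NP [Det every] [N park]] [PP [P in] [NP [NP [NP [Det this] [N linguist]] [RelC [Rel which] [VP [V wrote]]]] [RelC [Rel that] [VP [V barked]]]]]]]]]
[S [NP [Det this] [N argument]] [VP [VP [V knew]] [PP [P near] [NP [NP [NP [Det every] [N park]] [PP [P in] [NP [NP [Det this] [N linguist]] [RelC [Rel which] [VP [V wrote]]]]]] [RelC [Rel that] [VP [V barked]]]]]]]
The trees differ in how a recursive rule is bracketed over the same span.

4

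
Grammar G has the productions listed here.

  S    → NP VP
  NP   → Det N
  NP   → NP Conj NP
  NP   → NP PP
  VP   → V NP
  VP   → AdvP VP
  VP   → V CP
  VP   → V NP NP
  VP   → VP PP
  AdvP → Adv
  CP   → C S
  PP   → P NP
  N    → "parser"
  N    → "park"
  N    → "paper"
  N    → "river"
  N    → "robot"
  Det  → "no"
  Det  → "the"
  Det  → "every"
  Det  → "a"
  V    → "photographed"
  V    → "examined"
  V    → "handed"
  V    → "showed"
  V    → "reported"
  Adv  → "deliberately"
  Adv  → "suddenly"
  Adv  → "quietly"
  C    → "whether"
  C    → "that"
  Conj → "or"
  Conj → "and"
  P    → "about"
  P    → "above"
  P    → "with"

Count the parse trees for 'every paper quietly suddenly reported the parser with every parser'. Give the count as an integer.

4

Two of the 4 distinct bracketings:
[S [NP [Det every] [N paper]] [VP [AdvP [Adv quietly]] [VP [AdvP [Adv suddenly]] [VP [V reported] [NP [NP [Det the] [N parser]] [PP [P with] [NP [Det every] [N parser]]]]]]]]
[S [NP [Det every] [N paper]] [VP [AdvP [Adv quietly]] [VP [AdvP [Adv suddenly]] [VP [VP [V reported] [NP [Det the] [N parser]]] [PP [P with] [NP [Det every] [N parser]]]]]]]
The difference turns on whether NP → NP PP is used at the relevant span, versus an alternative expansion of NP.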